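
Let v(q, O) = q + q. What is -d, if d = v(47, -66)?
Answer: -94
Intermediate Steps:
v(q, O) = 2*q
d = 94 (d = 2*47 = 94)
-d = -1*94 = -94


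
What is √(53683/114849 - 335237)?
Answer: I*√10026911615170/5469 ≈ 579.0*I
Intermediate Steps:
√(53683/114849 - 335237) = √(53683*(1/114849) - 335237) = √(7669/16407 - 335237) = √(-5500225790/16407) = I*√10026911615170/5469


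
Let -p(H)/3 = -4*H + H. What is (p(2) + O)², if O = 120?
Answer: 19044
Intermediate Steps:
p(H) = 9*H (p(H) = -3*(-4*H + H) = -(-9)*H = 9*H)
(p(2) + O)² = (9*2 + 120)² = (18 + 120)² = 138² = 19044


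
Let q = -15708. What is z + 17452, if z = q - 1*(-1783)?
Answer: 3527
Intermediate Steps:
z = -13925 (z = -15708 - 1*(-1783) = -15708 + 1783 = -13925)
z + 17452 = -13925 + 17452 = 3527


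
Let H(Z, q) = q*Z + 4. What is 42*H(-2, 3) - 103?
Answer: -187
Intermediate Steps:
H(Z, q) = 4 + Z*q (H(Z, q) = Z*q + 4 = 4 + Z*q)
42*H(-2, 3) - 103 = 42*(4 - 2*3) - 103 = 42*(4 - 6) - 103 = 42*(-2) - 103 = -84 - 103 = -187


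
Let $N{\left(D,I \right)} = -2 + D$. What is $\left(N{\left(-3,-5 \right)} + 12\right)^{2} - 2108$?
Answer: $-2059$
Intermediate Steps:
$\left(N{\left(-3,-5 \right)} + 12\right)^{2} - 2108 = \left(\left(-2 - 3\right) + 12\right)^{2} - 2108 = \left(-5 + 12\right)^{2} - 2108 = 7^{2} - 2108 = 49 - 2108 = -2059$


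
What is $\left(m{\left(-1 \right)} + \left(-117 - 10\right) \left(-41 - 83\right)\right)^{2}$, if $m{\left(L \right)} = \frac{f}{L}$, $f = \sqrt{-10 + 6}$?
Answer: $247999500 - 62992 i \approx 2.48 \cdot 10^{8} - 62992.0 i$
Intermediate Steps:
$f = 2 i$ ($f = \sqrt{-4} = 2 i \approx 2.0 i$)
$m{\left(L \right)} = \frac{2 i}{L}$
$\left(m{\left(-1 \right)} + \left(-117 - 10\right) \left(-41 - 83\right)\right)^{2} = \left(\frac{2 i}{-1} + \left(-117 - 10\right) \left(-41 - 83\right)\right)^{2} = \left(2 i \left(-1\right) - -15748\right)^{2} = \left(- 2 i + 15748\right)^{2} = \left(15748 - 2 i\right)^{2}$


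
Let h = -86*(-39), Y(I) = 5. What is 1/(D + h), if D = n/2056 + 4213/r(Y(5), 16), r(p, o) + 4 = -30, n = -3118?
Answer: 17476/56422519 ≈ 0.00030973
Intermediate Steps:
r(p, o) = -34 (r(p, o) = -4 - 30 = -34)
h = 3354
D = -2191985/17476 (D = -3118/2056 + 4213/(-34) = -3118*1/2056 + 4213*(-1/34) = -1559/1028 - 4213/34 = -2191985/17476 ≈ -125.43)
1/(D + h) = 1/(-2191985/17476 + 3354) = 1/(56422519/17476) = 17476/56422519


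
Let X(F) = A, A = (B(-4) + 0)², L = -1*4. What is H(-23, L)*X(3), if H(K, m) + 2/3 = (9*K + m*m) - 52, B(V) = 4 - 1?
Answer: -2193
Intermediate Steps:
B(V) = 3
L = -4
A = 9 (A = (3 + 0)² = 3² = 9)
X(F) = 9
H(K, m) = -158/3 + m² + 9*K (H(K, m) = -⅔ + ((9*K + m*m) - 52) = -⅔ + ((9*K + m²) - 52) = -⅔ + ((m² + 9*K) - 52) = -⅔ + (-52 + m² + 9*K) = -158/3 + m² + 9*K)
H(-23, L)*X(3) = (-158/3 + (-4)² + 9*(-23))*9 = (-158/3 + 16 - 207)*9 = -731/3*9 = -2193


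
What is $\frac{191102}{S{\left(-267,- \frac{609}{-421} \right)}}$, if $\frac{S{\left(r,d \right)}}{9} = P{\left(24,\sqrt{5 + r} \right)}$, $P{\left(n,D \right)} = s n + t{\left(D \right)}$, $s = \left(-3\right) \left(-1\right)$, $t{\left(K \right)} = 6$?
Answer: $\frac{95551}{351} \approx 272.23$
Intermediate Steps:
$s = 3$
$P{\left(n,D \right)} = 6 + 3 n$ ($P{\left(n,D \right)} = 3 n + 6 = 6 + 3 n$)
$S{\left(r,d \right)} = 702$ ($S{\left(r,d \right)} = 9 \left(6 + 3 \cdot 24\right) = 9 \left(6 + 72\right) = 9 \cdot 78 = 702$)
$\frac{191102}{S{\left(-267,- \frac{609}{-421} \right)}} = \frac{191102}{702} = 191102 \cdot \frac{1}{702} = \frac{95551}{351}$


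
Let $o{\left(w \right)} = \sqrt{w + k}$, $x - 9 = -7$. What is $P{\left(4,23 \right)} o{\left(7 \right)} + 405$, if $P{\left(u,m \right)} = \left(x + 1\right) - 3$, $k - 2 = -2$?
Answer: $405$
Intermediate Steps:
$x = 2$ ($x = 9 - 7 = 2$)
$k = 0$ ($k = 2 - 2 = 0$)
$o{\left(w \right)} = \sqrt{w}$ ($o{\left(w \right)} = \sqrt{w + 0} = \sqrt{w}$)
$P{\left(u,m \right)} = 0$ ($P{\left(u,m \right)} = \left(2 + 1\right) - 3 = 3 - 3 = 0$)
$P{\left(4,23 \right)} o{\left(7 \right)} + 405 = 0 \sqrt{7} + 405 = 0 + 405 = 405$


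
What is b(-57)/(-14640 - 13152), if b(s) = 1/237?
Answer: -1/6586704 ≈ -1.5182e-7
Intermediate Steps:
b(s) = 1/237
b(-57)/(-14640 - 13152) = 1/(237*(-14640 - 13152)) = (1/237)/(-27792) = (1/237)*(-1/27792) = -1/6586704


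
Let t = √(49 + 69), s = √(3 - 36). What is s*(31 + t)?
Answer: I*√33*(31 + √118) ≈ 240.48*I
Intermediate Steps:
s = I*√33 (s = √(-33) = I*√33 ≈ 5.7446*I)
t = √118 ≈ 10.863
s*(31 + t) = (I*√33)*(31 + √118) = I*√33*(31 + √118)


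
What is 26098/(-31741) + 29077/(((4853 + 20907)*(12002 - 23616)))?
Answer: -7808834883777/9496165730240 ≈ -0.82231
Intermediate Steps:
26098/(-31741) + 29077/(((4853 + 20907)*(12002 - 23616))) = 26098*(-1/31741) + 29077/((25760*(-11614))) = -26098/31741 + 29077/(-299176640) = -26098/31741 + 29077*(-1/299176640) = -26098/31741 - 29077/299176640 = -7808834883777/9496165730240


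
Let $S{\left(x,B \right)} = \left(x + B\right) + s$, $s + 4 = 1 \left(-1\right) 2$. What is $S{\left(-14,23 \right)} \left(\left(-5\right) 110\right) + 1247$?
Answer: $-403$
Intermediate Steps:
$s = -6$ ($s = -4 + 1 \left(-1\right) 2 = -4 - 2 = -6$)
$S{\left(x,B \right)} = -6 + B + x$ ($S{\left(x,B \right)} = \left(x + B\right) - 6 = \left(B + x\right) - 6 = -6 + B + x$)
$S{\left(-14,23 \right)} \left(\left(-5\right) 110\right) + 1247 = \left(-6 + 23 - 14\right) \left(\left(-5\right) 110\right) + 1247 = 3 \left(-550\right) + 1247 = -1650 + 1247 = -403$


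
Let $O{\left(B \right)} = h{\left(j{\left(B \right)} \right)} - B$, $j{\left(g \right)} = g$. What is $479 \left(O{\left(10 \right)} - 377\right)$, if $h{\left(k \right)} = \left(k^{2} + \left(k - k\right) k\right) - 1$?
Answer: $-137952$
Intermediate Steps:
$h{\left(k \right)} = -1 + k^{2}$ ($h{\left(k \right)} = \left(k^{2} + 0 k\right) - 1 = \left(k^{2} + 0\right) - 1 = k^{2} - 1 = -1 + k^{2}$)
$O{\left(B \right)} = -1 + B^{2} - B$ ($O{\left(B \right)} = \left(-1 + B^{2}\right) - B = -1 + B^{2} - B$)
$479 \left(O{\left(10 \right)} - 377\right) = 479 \left(\left(-1 + 10^{2} - 10\right) - 377\right) = 479 \left(\left(-1 + 100 - 10\right) - 377\right) = 479 \left(89 - 377\right) = 479 \left(-288\right) = -137952$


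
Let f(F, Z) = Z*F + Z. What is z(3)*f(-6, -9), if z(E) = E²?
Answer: 405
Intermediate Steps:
f(F, Z) = Z + F*Z (f(F, Z) = F*Z + Z = Z + F*Z)
z(3)*f(-6, -9) = 3²*(-9*(1 - 6)) = 9*(-9*(-5)) = 9*45 = 405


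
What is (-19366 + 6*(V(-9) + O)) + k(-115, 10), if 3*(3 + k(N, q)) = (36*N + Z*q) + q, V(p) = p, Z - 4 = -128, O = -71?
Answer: -21639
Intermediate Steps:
Z = -124 (Z = 4 - 128 = -124)
k(N, q) = -3 - 41*q + 12*N (k(N, q) = -3 + ((36*N - 124*q) + q)/3 = -3 + ((-124*q + 36*N) + q)/3 = -3 + (-123*q + 36*N)/3 = -3 + (-41*q + 12*N) = -3 - 41*q + 12*N)
(-19366 + 6*(V(-9) + O)) + k(-115, 10) = (-19366 + 6*(-9 - 71)) + (-3 - 41*10 + 12*(-115)) = (-19366 + 6*(-80)) + (-3 - 410 - 1380) = (-19366 - 480) - 1793 = -19846 - 1793 = -21639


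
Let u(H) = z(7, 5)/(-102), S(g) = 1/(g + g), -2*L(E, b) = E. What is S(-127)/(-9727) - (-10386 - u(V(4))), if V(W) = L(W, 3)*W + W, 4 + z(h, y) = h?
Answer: 218111541242/21000593 ≈ 10386.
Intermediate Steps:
L(E, b) = -E/2
z(h, y) = -4 + h
S(g) = 1/(2*g)
V(W) = W - W²/2 (V(W) = (-W/2)*W + W = -W²/2 + W = W - W²/2)
u(H) = -1/34 (u(H) = (-4 + 7)/(-102) = 3*(-1/102) = -1/34)
S(-127)/(-9727) - (-10386 - u(V(4))) = ((½)/(-127))/(-9727) - (-10386 - 1*(-1/34)) = ((½)*(-1/127))*(-1/9727) - (-10386 + 1/34) = -1/254*(-1/9727) - 1*(-353123/34) = 1/2470658 + 353123/34 = 218111541242/21000593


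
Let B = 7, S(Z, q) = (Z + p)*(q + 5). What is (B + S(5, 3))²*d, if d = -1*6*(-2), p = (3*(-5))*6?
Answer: 5435148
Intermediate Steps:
p = -90 (p = -15*6 = -90)
S(Z, q) = (-90 + Z)*(5 + q) (S(Z, q) = (Z - 90)*(q + 5) = (-90 + Z)*(5 + q))
d = 12 (d = -6*(-2) = 12)
(B + S(5, 3))²*d = (7 + (-450 - 90*3 + 5*5 + 5*3))²*12 = (7 + (-450 - 270 + 25 + 15))²*12 = (7 - 680)²*12 = (-673)²*12 = 452929*12 = 5435148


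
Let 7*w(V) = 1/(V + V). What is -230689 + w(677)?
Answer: -2186470341/9478 ≈ -2.3069e+5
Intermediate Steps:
w(V) = 1/(14*V) (w(V) = 1/(7*(V + V)) = 1/(7*((2*V))) = (1/(2*V))/7 = 1/(14*V))
-230689 + w(677) = -230689 + (1/14)/677 = -230689 + (1/14)*(1/677) = -230689 + 1/9478 = -2186470341/9478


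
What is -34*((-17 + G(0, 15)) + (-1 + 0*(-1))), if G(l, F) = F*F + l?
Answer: -7038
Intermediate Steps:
G(l, F) = l + F² (G(l, F) = F² + l = l + F²)
-34*((-17 + G(0, 15)) + (-1 + 0*(-1))) = -34*((-17 + (0 + 15²)) + (-1 + 0*(-1))) = -34*((-17 + (0 + 225)) + (-1 + 0)) = -34*((-17 + 225) - 1) = -34*(208 - 1) = -34*207 = -7038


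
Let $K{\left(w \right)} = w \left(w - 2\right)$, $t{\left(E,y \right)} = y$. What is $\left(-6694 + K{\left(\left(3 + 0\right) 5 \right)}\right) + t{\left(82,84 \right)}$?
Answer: $-6415$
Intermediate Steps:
$K{\left(w \right)} = w \left(-2 + w\right)$
$\left(-6694 + K{\left(\left(3 + 0\right) 5 \right)}\right) + t{\left(82,84 \right)} = \left(-6694 + \left(3 + 0\right) 5 \left(-2 + \left(3 + 0\right) 5\right)\right) + 84 = \left(-6694 + 3 \cdot 5 \left(-2 + 3 \cdot 5\right)\right) + 84 = \left(-6694 + 15 \left(-2 + 15\right)\right) + 84 = \left(-6694 + 15 \cdot 13\right) + 84 = \left(-6694 + 195\right) + 84 = -6499 + 84 = -6415$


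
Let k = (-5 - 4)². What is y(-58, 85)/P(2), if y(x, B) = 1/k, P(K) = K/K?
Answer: 1/81 ≈ 0.012346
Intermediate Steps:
P(K) = 1
k = 81 (k = (-9)² = 81)
y(x, B) = 1/81
y(-58, 85)/P(2) = (1/81)/1 = (1/81)*1 = 1/81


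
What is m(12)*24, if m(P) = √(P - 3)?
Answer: 72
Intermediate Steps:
m(P) = √(-3 + P)
m(12)*24 = √(-3 + 12)*24 = √9*24 = 3*24 = 72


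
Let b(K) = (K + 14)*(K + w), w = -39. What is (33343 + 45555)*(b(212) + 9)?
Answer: 3085464086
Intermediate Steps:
b(K) = (-39 + K)*(14 + K) (b(K) = (K + 14)*(K - 39) = (14 + K)*(-39 + K) = (-39 + K)*(14 + K))
(33343 + 45555)*(b(212) + 9) = (33343 + 45555)*((-546 + 212² - 25*212) + 9) = 78898*((-546 + 44944 - 5300) + 9) = 78898*(39098 + 9) = 78898*39107 = 3085464086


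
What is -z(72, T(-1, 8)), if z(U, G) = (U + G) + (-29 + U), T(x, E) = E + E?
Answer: -131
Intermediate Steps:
T(x, E) = 2*E
z(U, G) = -29 + G + 2*U (z(U, G) = (G + U) + (-29 + U) = -29 + G + 2*U)
-z(72, T(-1, 8)) = -(-29 + 2*8 + 2*72) = -(-29 + 16 + 144) = -1*131 = -131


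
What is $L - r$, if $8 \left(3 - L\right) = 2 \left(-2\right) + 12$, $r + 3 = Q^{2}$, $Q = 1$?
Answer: $4$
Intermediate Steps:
$r = -2$ ($r = -3 + 1^{2} = -3 + 1 = -2$)
$L = 2$ ($L = 3 - \frac{2 \left(-2\right) + 12}{8} = 3 - \frac{-4 + 12}{8} = 3 - 1 = 2$)
$L - r = 2 - -2 = 2 + 2 = 4$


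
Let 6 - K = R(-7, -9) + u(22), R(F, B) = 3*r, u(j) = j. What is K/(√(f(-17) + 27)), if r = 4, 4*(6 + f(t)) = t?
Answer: -56*√67/67 ≈ -6.8415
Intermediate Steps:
f(t) = -6 + t/4
R(F, B) = 12 (R(F, B) = 3*4 = 12)
K = -28 (K = 6 - (12 + 22) = 6 - 1*34 = 6 - 34 = -28)
K/(√(f(-17) + 27)) = -28/√((-6 + (¼)*(-17)) + 27) = -28/√((-6 - 17/4) + 27) = -28/√(-41/4 + 27) = -28*2*√67/67 = -56*√67/67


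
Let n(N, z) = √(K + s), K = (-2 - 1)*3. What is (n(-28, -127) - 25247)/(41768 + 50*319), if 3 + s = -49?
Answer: -25247/57718 + I*√61/57718 ≈ -0.43742 + 0.00013532*I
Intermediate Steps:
K = -9 (K = -3*3 = -9)
s = -52 (s = -3 - 49 = -52)
n(N, z) = I*√61 (n(N, z) = √(-9 - 52) = √(-61) = I*√61)
(n(-28, -127) - 25247)/(41768 + 50*319) = (I*√61 - 25247)/(41768 + 50*319) = (-25247 + I*√61)/(41768 + 15950) = (-25247 + I*√61)/57718 = (-25247 + I*√61)*(1/57718) = -25247/57718 + I*√61/57718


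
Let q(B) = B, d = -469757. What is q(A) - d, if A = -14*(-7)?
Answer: 469855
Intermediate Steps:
A = 98
q(A) - d = 98 - 1*(-469757) = 98 + 469757 = 469855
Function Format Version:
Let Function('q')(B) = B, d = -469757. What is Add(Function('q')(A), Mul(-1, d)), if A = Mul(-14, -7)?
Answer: 469855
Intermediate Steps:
A = 98
Add(Function('q')(A), Mul(-1, d)) = Add(98, Mul(-1, -469757)) = Add(98, 469757) = 469855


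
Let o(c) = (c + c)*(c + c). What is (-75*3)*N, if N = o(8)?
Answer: -57600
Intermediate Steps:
o(c) = 4*c² (o(c) = (2*c)*(2*c) = 4*c²)
N = 256 (N = 4*8² = 4*64 = 256)
(-75*3)*N = -75*3*256 = -225*256 = -57600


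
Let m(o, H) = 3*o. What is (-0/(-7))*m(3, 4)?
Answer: 0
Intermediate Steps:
(-0/(-7))*m(3, 4) = (-0/(-7))*(3*3) = -0*(-1)/7*9 = -16*0*9 = 0*9 = 0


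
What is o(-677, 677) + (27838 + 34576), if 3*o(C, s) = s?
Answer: 187919/3 ≈ 62640.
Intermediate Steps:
o(C, s) = s/3
o(-677, 677) + (27838 + 34576) = (⅓)*677 + (27838 + 34576) = 677/3 + 62414 = 187919/3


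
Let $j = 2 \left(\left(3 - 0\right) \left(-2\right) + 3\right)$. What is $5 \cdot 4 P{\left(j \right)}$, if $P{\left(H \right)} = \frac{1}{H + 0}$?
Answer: $- \frac{10}{3} \approx -3.3333$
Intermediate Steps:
$j = -6$ ($j = 2 \left(\left(3 + 0\right) \left(-2\right) + 3\right) = 2 \left(3 \left(-2\right) + 3\right) = 2 \left(-6 + 3\right) = 2 \left(-3\right) = -6$)
$P{\left(H \right)} = \frac{1}{H}$
$5 \cdot 4 P{\left(j \right)} = \frac{5 \cdot 4}{-6} = 20 \left(- \frac{1}{6}\right) = - \frac{10}{3}$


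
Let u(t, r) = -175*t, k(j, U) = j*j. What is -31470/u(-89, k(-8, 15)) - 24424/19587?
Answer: -199361338/61013505 ≈ -3.2675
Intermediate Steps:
k(j, U) = j**2
-31470/u(-89, k(-8, 15)) - 24424/19587 = -31470/((-175*(-89))) - 24424/19587 = -31470/15575 - 24424*1/19587 = -31470*1/15575 - 24424/19587 = -6294/3115 - 24424/19587 = -199361338/61013505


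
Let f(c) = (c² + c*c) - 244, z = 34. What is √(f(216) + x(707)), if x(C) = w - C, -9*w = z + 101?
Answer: √92346 ≈ 303.88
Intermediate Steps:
w = -15 (w = -(34 + 101)/9 = -⅑*135 = -15)
f(c) = -244 + 2*c² (f(c) = (c² + c²) - 244 = 2*c² - 244 = -244 + 2*c²)
x(C) = -15 - C
√(f(216) + x(707)) = √((-244 + 2*216²) + (-15 - 1*707)) = √((-244 + 2*46656) + (-15 - 707)) = √((-244 + 93312) - 722) = √(93068 - 722) = √92346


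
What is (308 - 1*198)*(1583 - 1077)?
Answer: 55660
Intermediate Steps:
(308 - 1*198)*(1583 - 1077) = (308 - 198)*506 = 110*506 = 55660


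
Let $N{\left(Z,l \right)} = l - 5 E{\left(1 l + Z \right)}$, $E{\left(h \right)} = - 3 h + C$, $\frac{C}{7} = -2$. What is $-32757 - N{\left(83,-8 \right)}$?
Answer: $-33944$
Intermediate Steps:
$C = -14$ ($C = 7 \left(-2\right) = -14$)
$E{\left(h \right)} = -14 - 3 h$ ($E{\left(h \right)} = - 3 h - 14 = -14 - 3 h$)
$N{\left(Z,l \right)} = 70 + 15 Z + 16 l$ ($N{\left(Z,l \right)} = l - 5 \left(-14 - 3 \left(1 l + Z\right)\right) = l - 5 \left(-14 - 3 \left(l + Z\right)\right) = l - 5 \left(-14 - 3 \left(Z + l\right)\right) = l - 5 \left(-14 - \left(3 Z + 3 l\right)\right) = l - 5 \left(-14 - 3 Z - 3 l\right) = l + \left(70 + 15 Z + 15 l\right) = 70 + 15 Z + 16 l$)
$-32757 - N{\left(83,-8 \right)} = -32757 - \left(70 + 15 \cdot 83 + 16 \left(-8\right)\right) = -32757 - \left(70 + 1245 - 128\right) = -32757 - 1187 = -33944$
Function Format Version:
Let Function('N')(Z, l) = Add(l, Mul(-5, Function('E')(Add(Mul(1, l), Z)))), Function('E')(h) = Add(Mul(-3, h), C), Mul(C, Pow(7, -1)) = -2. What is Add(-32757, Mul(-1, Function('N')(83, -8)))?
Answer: -33944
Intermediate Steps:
C = -14 (C = Mul(7, -2) = -14)
Function('E')(h) = Add(-14, Mul(-3, h)) (Function('E')(h) = Add(Mul(-3, h), -14) = Add(-14, Mul(-3, h)))
Function('N')(Z, l) = Add(70, Mul(15, Z), Mul(16, l)) (Function('N')(Z, l) = Add(l, Mul(-5, Add(-14, Mul(-3, Add(Mul(1, l), Z))))) = Add(l, Mul(-5, Add(-14, Mul(-3, Add(l, Z))))) = Add(l, Mul(-5, Add(-14, Mul(-3, Add(Z, l))))) = Add(l, Mul(-5, Add(-14, Add(Mul(-3, Z), Mul(-3, l))))) = Add(l, Mul(-5, Add(-14, Mul(-3, Z), Mul(-3, l)))) = Add(l, Add(70, Mul(15, Z), Mul(15, l))) = Add(70, Mul(15, Z), Mul(16, l)))
Add(-32757, Mul(-1, Function('N')(83, -8))) = Add(-32757, Mul(-1, Add(70, Mul(15, 83), Mul(16, -8)))) = Add(-32757, Mul(-1, Add(70, 1245, -128))) = Add(-32757, Mul(-1, 1187)) = Add(-32757, -1187) = -33944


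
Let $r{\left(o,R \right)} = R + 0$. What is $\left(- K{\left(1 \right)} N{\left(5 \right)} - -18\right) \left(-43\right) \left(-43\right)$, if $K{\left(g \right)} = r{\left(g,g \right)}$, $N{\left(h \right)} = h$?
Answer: $24037$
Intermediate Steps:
$r{\left(o,R \right)} = R$
$K{\left(g \right)} = g$
$\left(- K{\left(1 \right)} N{\left(5 \right)} - -18\right) \left(-43\right) \left(-43\right) = \left(\left(-1\right) 1 \cdot 5 - -18\right) \left(-43\right) \left(-43\right) = \left(\left(-1\right) 5 + 18\right) \left(-43\right) \left(-43\right) = \left(-5 + 18\right) \left(-43\right) \left(-43\right) = 13 \left(-43\right) \left(-43\right) = \left(-559\right) \left(-43\right) = 24037$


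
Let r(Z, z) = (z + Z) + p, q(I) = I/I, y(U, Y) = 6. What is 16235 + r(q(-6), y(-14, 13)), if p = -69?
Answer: 16173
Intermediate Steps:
q(I) = 1
r(Z, z) = -69 + Z + z (r(Z, z) = (z + Z) - 69 = (Z + z) - 69 = -69 + Z + z)
16235 + r(q(-6), y(-14, 13)) = 16235 + (-69 + 1 + 6) = 16235 - 62 = 16173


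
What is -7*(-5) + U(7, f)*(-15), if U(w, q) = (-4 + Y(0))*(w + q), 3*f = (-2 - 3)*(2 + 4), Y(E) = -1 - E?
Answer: -190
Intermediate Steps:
f = -10 (f = ((-2 - 3)*(2 + 4))/3 = (-5*6)/3 = (⅓)*(-30) = -10)
U(w, q) = -5*q - 5*w (U(w, q) = (-4 + (-1 - 1*0))*(w + q) = (-4 + (-1 + 0))*(q + w) = (-4 - 1)*(q + w) = -5*(q + w) = -5*q - 5*w)
-7*(-5) + U(7, f)*(-15) = -7*(-5) + (-5*(-10) - 5*7)*(-15) = -1*(-35) + (50 - 35)*(-15) = 35 + 15*(-15) = 35 - 225 = -190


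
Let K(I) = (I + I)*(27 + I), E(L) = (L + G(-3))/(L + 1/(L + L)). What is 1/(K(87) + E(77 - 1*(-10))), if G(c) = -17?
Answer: 15139/300309384 ≈ 5.0411e-5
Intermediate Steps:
E(L) = (-17 + L)/(L + 1/(2*L)) (E(L) = (L - 17)/(L + 1/(L + L)) = (-17 + L)/(L + 1/(2*L)))
K(I) = 2*I*(27 + I) (K(I) = (2*I)*(27 + I) = 2*I*(27 + I))
1/(K(87) + E(77 - 1*(-10))) = 1/(2*87*(27 + 87) + 2*(77 - 1*(-10))*(-17 + (77 - 1*(-10)))/(1 + 2*(77 - 1*(-10))²)) = 1/(2*87*114 + 2*(77 + 10)*(-17 + (77 + 10))/(1 + 2*(77 + 10)²)) = 1/(19836 + 2*87*(-17 + 87)/(1 + 2*87²)) = 1/(19836 + 2*87*70/(1 + 2*7569)) = 1/(19836 + 2*87*70/(1 + 15138)) = 1/(19836 + 2*87*70/15139) = 1/(19836 + 2*87*(1/15139)*70) = 1/(19836 + 12180/15139) = 1/(300309384/15139) = 15139/300309384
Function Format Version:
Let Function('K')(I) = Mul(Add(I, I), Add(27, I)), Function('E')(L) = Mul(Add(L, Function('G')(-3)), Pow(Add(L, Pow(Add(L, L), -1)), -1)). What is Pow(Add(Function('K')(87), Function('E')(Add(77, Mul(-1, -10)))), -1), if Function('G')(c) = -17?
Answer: Rational(15139, 300309384) ≈ 5.0411e-5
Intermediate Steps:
Function('E')(L) = Mul(Pow(Add(L, Mul(Rational(1, 2), Pow(L, -1))), -1), Add(-17, L)) (Function('E')(L) = Mul(Add(L, -17), Pow(Add(L, Pow(Add(L, L), -1)), -1)) = Mul(Add(-17, L), Pow(Add(L, Pow(Mul(2, L), -1)), -1)) = Mul(Add(-17, L), Pow(Add(L, Mul(Rational(1, 2), Pow(L, -1))), -1)) = Mul(Pow(Add(L, Mul(Rational(1, 2), Pow(L, -1))), -1), Add(-17, L)))
Function('K')(I) = Mul(2, I, Add(27, I)) (Function('K')(I) = Mul(Mul(2, I), Add(27, I)) = Mul(2, I, Add(27, I)))
Pow(Add(Function('K')(87), Function('E')(Add(77, Mul(-1, -10)))), -1) = Pow(Add(Mul(2, 87, Add(27, 87)), Mul(2, Add(77, Mul(-1, -10)), Pow(Add(1, Mul(2, Pow(Add(77, Mul(-1, -10)), 2))), -1), Add(-17, Add(77, Mul(-1, -10))))), -1) = Pow(Add(Mul(2, 87, 114), Mul(2, Add(77, 10), Pow(Add(1, Mul(2, Pow(Add(77, 10), 2))), -1), Add(-17, Add(77, 10)))), -1) = Pow(Add(19836, Mul(2, 87, Pow(Add(1, Mul(2, Pow(87, 2))), -1), Add(-17, 87))), -1) = Pow(Add(19836, Mul(2, 87, Pow(Add(1, Mul(2, 7569)), -1), 70)), -1) = Pow(Add(19836, Mul(2, 87, Pow(Add(1, 15138), -1), 70)), -1) = Pow(Add(19836, Mul(2, 87, Pow(15139, -1), 70)), -1) = Pow(Add(19836, Mul(2, 87, Rational(1, 15139), 70)), -1) = Pow(Add(19836, Rational(12180, 15139)), -1) = Pow(Rational(300309384, 15139), -1) = Rational(15139, 300309384)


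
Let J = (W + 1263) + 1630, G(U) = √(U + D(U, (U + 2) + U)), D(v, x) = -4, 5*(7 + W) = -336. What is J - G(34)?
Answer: 14094/5 - √30 ≈ 2813.3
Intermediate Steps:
W = -371/5 (W = -7 + (⅕)*(-336) = -7 - 336/5 = -371/5 ≈ -74.200)
G(U) = √(-4 + U) (G(U) = √(U - 4) = √(-4 + U))
J = 14094/5 (J = (-371/5 + 1263) + 1630 = 5944/5 + 1630 = 14094/5 ≈ 2818.8)
J - G(34) = 14094/5 - √(-4 + 34) = 14094/5 - √30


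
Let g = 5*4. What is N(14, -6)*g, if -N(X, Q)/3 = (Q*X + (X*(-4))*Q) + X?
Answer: -15960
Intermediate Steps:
N(X, Q) = -3*X + 9*Q*X (N(X, Q) = -3*((Q*X + (X*(-4))*Q) + X) = -3*((Q*X + (-4*X)*Q) + X) = -3*((Q*X - 4*Q*X) + X) = -3*(-3*Q*X + X) = -3*(X - 3*Q*X) = -3*X + 9*Q*X)
g = 20
N(14, -6)*g = (3*14*(-1 + 3*(-6)))*20 = (3*14*(-1 - 18))*20 = (3*14*(-19))*20 = -798*20 = -15960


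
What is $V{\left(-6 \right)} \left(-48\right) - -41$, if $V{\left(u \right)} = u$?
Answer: $329$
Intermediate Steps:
$V{\left(-6 \right)} \left(-48\right) - -41 = \left(-6\right) \left(-48\right) - -41 = 288 + 41 = 329$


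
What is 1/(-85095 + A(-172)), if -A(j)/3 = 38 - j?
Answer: -1/85725 ≈ -1.1665e-5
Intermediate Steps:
A(j) = -114 + 3*j (A(j) = -3*(38 - j) = -114 + 3*j)
1/(-85095 + A(-172)) = 1/(-85095 + (-114 + 3*(-172))) = 1/(-85095 + (-114 - 516)) = 1/(-85095 - 630) = 1/(-85725) = -1/85725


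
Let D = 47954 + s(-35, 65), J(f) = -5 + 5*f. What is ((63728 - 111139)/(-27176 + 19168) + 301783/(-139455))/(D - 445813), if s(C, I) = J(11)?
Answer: -46099151/4881927960360 ≈ -9.4428e-6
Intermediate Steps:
s(C, I) = 50 (s(C, I) = -5 + 5*11 = -5 + 55 = 50)
D = 48004 (D = 47954 + 50 = 48004)
((63728 - 111139)/(-27176 + 19168) + 301783/(-139455))/(D - 445813) = ((63728 - 111139)/(-27176 + 19168) + 301783/(-139455))/(48004 - 445813) = (-47411/(-8008) + 301783*(-1/139455))/(-397809) = (-47411*(-1/8008) - 301783/139455)*(-1/397809) = (521/88 - 301783/139455)*(-1/397809) = (46099151/12272040)*(-1/397809) = -46099151/4881927960360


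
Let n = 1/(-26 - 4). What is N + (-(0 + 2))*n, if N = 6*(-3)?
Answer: -269/15 ≈ -17.933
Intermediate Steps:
N = -18
n = -1/30 (n = 1/(-30) = -1/30 ≈ -0.033333)
N + (-(0 + 2))*n = -18 - (0 + 2)*(-1/30) = -18 - 1*2*(-1/30) = -18 - 2*(-1/30) = -18 + 1/15 = -269/15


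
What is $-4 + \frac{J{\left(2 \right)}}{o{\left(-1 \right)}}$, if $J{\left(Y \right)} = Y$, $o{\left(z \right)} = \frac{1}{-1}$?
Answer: $-6$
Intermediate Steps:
$o{\left(z \right)} = -1$
$-4 + \frac{J{\left(2 \right)}}{o{\left(-1 \right)}} = -4 + \frac{1}{-1} \cdot 2 = -4 - 2 = -6$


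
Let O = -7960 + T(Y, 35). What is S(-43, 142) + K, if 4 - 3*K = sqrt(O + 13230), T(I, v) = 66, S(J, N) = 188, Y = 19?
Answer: 568/3 - 2*sqrt(1334)/3 ≈ 164.98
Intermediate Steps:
O = -7894 (O = -7960 + 66 = -7894)
K = 4/3 - 2*sqrt(1334)/3 (K = 4/3 - sqrt(-7894 + 13230)/3 = 4/3 - 2*sqrt(1334)/3 ≈ -23.016)
S(-43, 142) + K = 188 + (4/3 - 2*sqrt(1334)/3) = 568/3 - 2*sqrt(1334)/3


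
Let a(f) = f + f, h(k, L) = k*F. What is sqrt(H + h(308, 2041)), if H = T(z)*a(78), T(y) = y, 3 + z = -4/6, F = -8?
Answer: 2*I*sqrt(759) ≈ 55.1*I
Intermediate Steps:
z = -11/3 (z = -3 - 4/6 = -3 - 4*1/6 = -3 - 2/3 = -11/3 ≈ -3.6667)
h(k, L) = -8*k (h(k, L) = k*(-8) = -8*k)
a(f) = 2*f
H = -572 (H = -22*78/3 = -11/3*156 = -572)
sqrt(H + h(308, 2041)) = sqrt(-572 - 8*308) = sqrt(-572 - 2464) = sqrt(-3036) = 2*I*sqrt(759)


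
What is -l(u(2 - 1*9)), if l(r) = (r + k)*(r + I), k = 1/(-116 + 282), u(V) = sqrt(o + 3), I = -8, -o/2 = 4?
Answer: 419/83 + 1327*I*sqrt(5)/166 ≈ 5.0482 + 17.875*I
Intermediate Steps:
o = -8 (o = -2*4 = -8)
u(V) = I*sqrt(5) (u(V) = sqrt(-8 + 3) = sqrt(-5) = I*sqrt(5))
k = 1/166 ≈ 0.0060241
l(r) = (-8 + r)*(1/166 + r) (l(r) = (r + 1/166)*(r - 8) = (1/166 + r)*(-8 + r) = (-8 + r)*(1/166 + r))
-l(u(2 - 1*9)) = -(-4/83 + (I*sqrt(5))**2 - 1327*I*sqrt(5)/166) = -(-4/83 - 5 - 1327*I*sqrt(5)/166) = -(-419/83 - 1327*I*sqrt(5)/166) = 419/83 + 1327*I*sqrt(5)/166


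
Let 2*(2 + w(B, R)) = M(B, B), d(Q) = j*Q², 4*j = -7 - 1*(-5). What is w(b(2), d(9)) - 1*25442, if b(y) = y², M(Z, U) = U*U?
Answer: -25436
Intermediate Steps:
j = -½ (j = (-7 - 1*(-5))/4 = (-7 + 5)/4 = (¼)*(-2) = -½ ≈ -0.50000)
M(Z, U) = U²
d(Q) = -Q²/2
w(B, R) = -2 + B²/2
w(b(2), d(9)) - 1*25442 = (-2 + (2²)²/2) - 1*25442 = (-2 + (½)*4²) - 25442 = (-2 + (½)*16) - 25442 = (-2 + 8) - 25442 = 6 - 25442 = -25436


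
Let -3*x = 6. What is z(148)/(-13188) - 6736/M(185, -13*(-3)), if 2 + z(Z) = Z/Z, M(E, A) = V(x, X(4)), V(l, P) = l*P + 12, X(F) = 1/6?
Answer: -38071867/65940 ≈ -577.37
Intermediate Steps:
x = -2 (x = -⅓*6 = -2)
X(F) = ⅙
V(l, P) = 12 + P*l (V(l, P) = P*l + 12 = 12 + P*l)
M(E, A) = 35/3 (M(E, A) = 12 + (⅙)*(-2) = 12 - ⅓ = 35/3)
z(Z) = -1 (z(Z) = -2 + Z/Z = -2 + 1 = -1)
z(148)/(-13188) - 6736/M(185, -13*(-3)) = -1/(-13188) - 6736/35/3 = -1*(-1/13188) - 6736*3/35 = 1/13188 - 20208/35 = -38071867/65940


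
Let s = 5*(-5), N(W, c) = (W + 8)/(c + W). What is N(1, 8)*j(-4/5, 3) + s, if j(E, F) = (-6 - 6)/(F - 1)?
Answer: -31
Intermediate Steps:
N(W, c) = (8 + W)/(W + c)
j(E, F) = -12/(-1 + F)
s = -25
N(1, 8)*j(-4/5, 3) + s = ((8 + 1)/(1 + 8))*(-12/(-1 + 3)) - 25 = (9/9)*(-12/2) - 25 = ((⅑)*9)*(-12*½) - 25 = 1*(-6) - 25 = -6 - 25 = -31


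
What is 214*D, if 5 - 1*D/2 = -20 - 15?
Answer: 17120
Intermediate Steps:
D = 80 (D = 10 - 2*(-20 - 15) = 10 - 2*(-35) = 10 + 70 = 80)
214*D = 214*80 = 17120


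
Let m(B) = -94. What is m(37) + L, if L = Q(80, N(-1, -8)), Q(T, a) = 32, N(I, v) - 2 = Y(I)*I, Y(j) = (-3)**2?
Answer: -62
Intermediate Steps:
Y(j) = 9
N(I, v) = 2 + 9*I
L = 32
m(37) + L = -94 + 32 = -62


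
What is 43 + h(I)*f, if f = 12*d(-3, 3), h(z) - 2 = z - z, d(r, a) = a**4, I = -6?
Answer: 1987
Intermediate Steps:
h(z) = 2 (h(z) = 2 + (z - z) = 2 + 0 = 2)
f = 972 (f = 12*3**4 = 12*81 = 972)
43 + h(I)*f = 43 + 2*972 = 43 + 1944 = 1987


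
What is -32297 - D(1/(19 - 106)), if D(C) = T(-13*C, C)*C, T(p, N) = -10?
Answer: -2809849/87 ≈ -32297.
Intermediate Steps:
D(C) = -10*C
-32297 - D(1/(19 - 106)) = -32297 - (-10)/(19 - 106) = -32297 - (-10)/(-87) = -32297 - (-10)*(-1)/87 = -32297 - 1*10/87 = -32297 - 10/87 = -2809849/87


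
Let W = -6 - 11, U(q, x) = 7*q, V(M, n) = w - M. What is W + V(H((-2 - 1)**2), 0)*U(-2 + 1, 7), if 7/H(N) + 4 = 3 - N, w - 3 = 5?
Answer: -779/10 ≈ -77.900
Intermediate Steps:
w = 8 (w = 3 + 5 = 8)
H(N) = 7/(-1 - N) (H(N) = 7/(-4 + (3 - N)) = 7/(-1 - N))
V(M, n) = 8 - M
W = -17
W + V(H((-2 - 1)**2), 0)*U(-2 + 1, 7) = -17 + (8 - (-7)/(1 + (-2 - 1)**2))*(7*(-2 + 1)) = -17 + (8 - (-7)/(1 + (-3)**2))*(7*(-1)) = -17 + (8 - (-7)/(1 + 9))*(-7) = -17 + (8 - (-7)/10)*(-7) = -17 + (8 - 1*(-7/10))*(-7) = -17 + (8 + 7/10)*(-7) = -17 + (87/10)*(-7) = -17 - 609/10 = -779/10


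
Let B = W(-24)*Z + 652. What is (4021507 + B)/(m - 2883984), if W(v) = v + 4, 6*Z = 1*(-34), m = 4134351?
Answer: 12066817/3751101 ≈ 3.2169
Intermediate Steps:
Z = -17/3 (Z = (1*(-34))/6 = (1/6)*(-34) = -17/3 ≈ -5.6667)
W(v) = 4 + v
B = 2296/3 (B = (4 - 24)*(-17/3) + 652 = -20*(-17/3) + 652 = 340/3 + 652 = 2296/3 ≈ 765.33)
(4021507 + B)/(m - 2883984) = (4021507 + 2296/3)/(4134351 - 2883984) = (12066817/3)/1250367 = (12066817/3)*(1/1250367) = 12066817/3751101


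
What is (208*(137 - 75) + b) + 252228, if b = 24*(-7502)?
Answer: 85076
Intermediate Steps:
b = -180048
(208*(137 - 75) + b) + 252228 = (208*(137 - 75) - 180048) + 252228 = (208*62 - 180048) + 252228 = (12896 - 180048) + 252228 = -167152 + 252228 = 85076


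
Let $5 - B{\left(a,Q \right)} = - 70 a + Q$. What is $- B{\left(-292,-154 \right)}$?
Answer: $20281$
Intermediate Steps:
$B{\left(a,Q \right)} = 5 - Q + 70 a$ ($B{\left(a,Q \right)} = 5 - \left(- 70 a + Q\right) = 5 - \left(Q - 70 a\right) = 5 - Q + 70 a$)
$- B{\left(-292,-154 \right)} = - (5 - -154 + 70 \left(-292\right)) = - (5 + 154 - 20440) = \left(-1\right) \left(-20281\right) = 20281$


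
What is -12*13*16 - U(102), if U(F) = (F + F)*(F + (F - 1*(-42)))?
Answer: -52680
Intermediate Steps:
U(F) = 2*F*(42 + 2*F) (U(F) = (2*F)*(F + (F + 42)) = (2*F)*(F + (42 + F)) = (2*F)*(42 + 2*F) = 2*F*(42 + 2*F))
-12*13*16 - U(102) = -12*13*16 - 4*102*(21 + 102) = -156*16 - 4*102*123 = -2496 - 1*50184 = -2496 - 50184 = -52680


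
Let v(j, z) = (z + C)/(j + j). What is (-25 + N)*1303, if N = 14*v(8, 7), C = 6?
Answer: -142027/8 ≈ -17753.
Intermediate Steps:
v(j, z) = (6 + z)/(2*j) (v(j, z) = (z + 6)/(j + j) = (6 + z)/((2*j)) = (6 + z)*(1/(2*j)) = (6 + z)/(2*j))
N = 91/8 (N = 14*((1/2)*(6 + 7)/8) = 14*((1/2)*(1/8)*13) = 14*(13/16) = 91/8 ≈ 11.375)
(-25 + N)*1303 = (-25 + 91/8)*1303 = -109/8*1303 = -142027/8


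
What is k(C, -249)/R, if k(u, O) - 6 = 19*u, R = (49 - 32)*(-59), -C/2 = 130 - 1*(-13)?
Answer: 92/17 ≈ 5.4118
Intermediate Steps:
C = -286 (C = -2*(130 - 1*(-13)) = -2*(130 + 13) = -2*143 = -286)
R = -1003 (R = 17*(-59) = -1003)
k(u, O) = 6 + 19*u
k(C, -249)/R = (6 + 19*(-286))/(-1003) = (6 - 5434)*(-1/1003) = -5428*(-1/1003) = 92/17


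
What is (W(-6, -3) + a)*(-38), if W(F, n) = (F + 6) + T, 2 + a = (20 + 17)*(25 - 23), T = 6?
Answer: -2964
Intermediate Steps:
a = 72 (a = -2 + (20 + 17)*(25 - 23) = -2 + 37*2 = -2 + 74 = 72)
W(F, n) = 12 + F (W(F, n) = (F + 6) + 6 = (6 + F) + 6 = 12 + F)
(W(-6, -3) + a)*(-38) = ((12 - 6) + 72)*(-38) = (6 + 72)*(-38) = 78*(-38) = -2964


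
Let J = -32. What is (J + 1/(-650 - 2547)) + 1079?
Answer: 3347258/3197 ≈ 1047.0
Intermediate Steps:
(J + 1/(-650 - 2547)) + 1079 = (-32 + 1/(-650 - 2547)) + 1079 = (-32 + 1/(-3197)) + 1079 = (-32 - 1/3197) + 1079 = -102305/3197 + 1079 = 3347258/3197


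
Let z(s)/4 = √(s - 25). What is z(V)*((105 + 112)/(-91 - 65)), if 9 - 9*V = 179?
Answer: -217*I*√395/117 ≈ -36.861*I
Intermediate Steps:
V = -170/9 (V = 1 - ⅑*179 = 1 - 179/9 = -170/9 ≈ -18.889)
z(s) = 4*√(-25 + s) (z(s) = 4*√(s - 25) = 4*√(-25 + s))
z(V)*((105 + 112)/(-91 - 65)) = (4*√(-25 - 170/9))*((105 + 112)/(-91 - 65)) = (4*√(-395/9))*(217/(-156)) = (4*(I*√395/3))*(217*(-1/156)) = (4*I*√395/3)*(-217/156) = -217*I*√395/117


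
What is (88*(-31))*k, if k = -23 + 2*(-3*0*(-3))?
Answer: 62744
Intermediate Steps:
k = -23 (k = -23 + 2*(0*(-3)) = -23 + 2*0 = -23 + 0 = -23)
(88*(-31))*k = (88*(-31))*(-23) = -2728*(-23) = 62744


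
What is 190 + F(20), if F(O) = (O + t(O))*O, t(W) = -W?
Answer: 190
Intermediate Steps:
F(O) = 0 (F(O) = (O - O)*O = 0*O = 0)
190 + F(20) = 190 + 0 = 190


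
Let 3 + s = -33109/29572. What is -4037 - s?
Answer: -119260339/29572 ≈ -4032.9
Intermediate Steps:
s = -121825/29572 (s = -3 - 33109/29572 = -121825/29572 ≈ -4.1196)
-4037 - s = -4037 - 1*(-121825/29572) = -4037 + 121825/29572 = -119260339/29572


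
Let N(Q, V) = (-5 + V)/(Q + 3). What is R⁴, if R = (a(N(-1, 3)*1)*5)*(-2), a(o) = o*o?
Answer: 10000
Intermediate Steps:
N(Q, V) = (-5 + V)/(3 + Q)
a(o) = o²
R = -10 (R = ((((-5 + 3)/(3 - 1))*1)²*5)*(-2) = (((-2/2)*1)²*5)*(-2) = ((((½)*(-2))*1)²*5)*(-2) = ((-1*1)²*5)*(-2) = ((-1)²*5)*(-2) = (1*5)*(-2) = 5*(-2) = -10)
R⁴ = (-10)⁴ = 10000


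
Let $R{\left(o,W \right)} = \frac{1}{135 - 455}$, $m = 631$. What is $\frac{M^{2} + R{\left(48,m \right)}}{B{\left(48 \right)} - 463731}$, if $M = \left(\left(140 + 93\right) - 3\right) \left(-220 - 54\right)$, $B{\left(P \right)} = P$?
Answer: $- \frac{115535138909}{13488960} \approx -8565.2$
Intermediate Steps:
$R{\left(o,W \right)} = - \frac{1}{320}$ ($R{\left(o,W \right)} = \frac{1}{-320} = - \frac{1}{320}$)
$M = -63020$ ($M = \left(233 - 3\right) \left(-274\right) = 230 \left(-274\right) = -63020$)
$\frac{M^{2} + R{\left(48,m \right)}}{B{\left(48 \right)} - 463731} = \frac{\left(-63020\right)^{2} - \frac{1}{320}}{48 - 463731} = \frac{3971520400 - \frac{1}{320}}{-463683} = \frac{1270886527999}{320} \left(- \frac{1}{463683}\right) = - \frac{115535138909}{13488960}$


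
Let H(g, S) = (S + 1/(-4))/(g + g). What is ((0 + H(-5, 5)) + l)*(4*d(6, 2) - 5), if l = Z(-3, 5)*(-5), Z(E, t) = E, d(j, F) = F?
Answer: 1743/40 ≈ 43.575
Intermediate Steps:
H(g, S) = (-¼ + S)/(2*g) (H(g, S) = (S - ¼)/((2*g)) = (-¼ + S)*(1/(2*g)) = (-¼ + S)/(2*g))
l = 15 (l = -3*(-5) = 15)
((0 + H(-5, 5)) + l)*(4*d(6, 2) - 5) = ((0 + (⅛)*(-1 + 4*5)/(-5)) + 15)*(4*2 - 5) = ((0 + (⅛)*(-⅕)*(-1 + 20)) + 15)*(8 - 5) = ((0 + (⅛)*(-⅕)*19) + 15)*3 = ((0 - 19/40) + 15)*3 = (-19/40 + 15)*3 = (581/40)*3 = 1743/40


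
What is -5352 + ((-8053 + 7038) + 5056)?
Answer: -1311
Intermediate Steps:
-5352 + ((-8053 + 7038) + 5056) = -5352 + (-1015 + 5056) = -5352 + 4041 = -1311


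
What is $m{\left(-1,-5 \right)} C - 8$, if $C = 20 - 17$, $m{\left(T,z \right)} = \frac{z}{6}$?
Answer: $- \frac{21}{2} \approx -10.5$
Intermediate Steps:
$m{\left(T,z \right)} = \frac{z}{6}$ ($m{\left(T,z \right)} = z \frac{1}{6} = \frac{z}{6}$)
$C = 3$
$m{\left(-1,-5 \right)} C - 8 = \frac{1}{6} \left(-5\right) 3 - 8 = \left(- \frac{5}{6}\right) 3 - 8 = - \frac{5}{2} - 8 = - \frac{21}{2}$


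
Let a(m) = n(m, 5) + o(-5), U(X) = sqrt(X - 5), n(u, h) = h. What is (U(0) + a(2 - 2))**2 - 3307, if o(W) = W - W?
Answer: -3287 + 10*I*sqrt(5) ≈ -3287.0 + 22.361*I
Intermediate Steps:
o(W) = 0
U(X) = sqrt(-5 + X)
a(m) = 5 (a(m) = 5 + 0 = 5)
(U(0) + a(2 - 2))**2 - 3307 = (sqrt(-5 + 0) + 5)**2 - 3307 = (sqrt(-5) + 5)**2 - 3307 = (I*sqrt(5) + 5)**2 - 3307 = (5 + I*sqrt(5))**2 - 3307 = -3307 + (5 + I*sqrt(5))**2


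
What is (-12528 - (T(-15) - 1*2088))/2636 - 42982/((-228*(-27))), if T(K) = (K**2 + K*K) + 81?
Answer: -45209507/4056804 ≈ -11.144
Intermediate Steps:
T(K) = 81 + 2*K**2 (T(K) = (K**2 + K**2) + 81 = 2*K**2 + 81 = 81 + 2*K**2)
(-12528 - (T(-15) - 1*2088))/2636 - 42982/((-228*(-27))) = (-12528 - ((81 + 2*(-15)**2) - 1*2088))/2636 - 42982/((-228*(-27))) = (-12528 - ((81 + 2*225) - 2088))*(1/2636) - 42982/6156 = (-12528 - ((81 + 450) - 2088))*(1/2636) - 42982*1/6156 = (-12528 - (531 - 2088))*(1/2636) - 21491/3078 = (-12528 - 1*(-1557))*(1/2636) - 21491/3078 = (-12528 + 1557)*(1/2636) - 21491/3078 = -10971*1/2636 - 21491/3078 = -10971/2636 - 21491/3078 = -45209507/4056804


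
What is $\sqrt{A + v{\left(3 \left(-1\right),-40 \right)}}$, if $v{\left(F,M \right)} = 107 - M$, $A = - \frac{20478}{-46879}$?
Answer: $\frac{\sqrt{324013162389}}{46879} \approx 12.142$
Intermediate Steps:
$A = \frac{20478}{46879}$ ($A = \left(-20478\right) \left(- \frac{1}{46879}\right) = \frac{20478}{46879} \approx 0.43683$)
$\sqrt{A + v{\left(3 \left(-1\right),-40 \right)}} = \sqrt{\frac{20478}{46879} + \left(107 - -40\right)} = \sqrt{\frac{20478}{46879} + \left(107 + 40\right)} = \sqrt{\frac{20478}{46879} + 147} = \sqrt{\frac{6911691}{46879}} = \frac{\sqrt{324013162389}}{46879}$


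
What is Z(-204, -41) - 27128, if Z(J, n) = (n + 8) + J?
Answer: -27365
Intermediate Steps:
Z(J, n) = 8 + J + n (Z(J, n) = (8 + n) + J = 8 + J + n)
Z(-204, -41) - 27128 = (8 - 204 - 41) - 27128 = -237 - 27128 = -27365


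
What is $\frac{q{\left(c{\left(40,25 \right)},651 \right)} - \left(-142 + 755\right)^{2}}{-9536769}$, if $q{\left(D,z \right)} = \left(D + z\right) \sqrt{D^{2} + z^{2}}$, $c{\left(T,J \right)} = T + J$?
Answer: $\frac{375769}{9536769} - \frac{716 \sqrt{428026}}{9536769} \approx -0.0097166$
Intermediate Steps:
$c{\left(T,J \right)} = J + T$
$q{\left(D,z \right)} = \sqrt{D^{2} + z^{2}} \left(D + z\right)$
$\frac{q{\left(c{\left(40,25 \right)},651 \right)} - \left(-142 + 755\right)^{2}}{-9536769} = \frac{\sqrt{\left(25 + 40\right)^{2} + 651^{2}} \left(\left(25 + 40\right) + 651\right) - \left(-142 + 755\right)^{2}}{-9536769} = \left(\sqrt{65^{2} + 423801} \left(65 + 651\right) - 613^{2}\right) \left(- \frac{1}{9536769}\right) = \left(\sqrt{4225 + 423801} \cdot 716 - 375769\right) \left(- \frac{1}{9536769}\right) = \left(\sqrt{428026} \cdot 716 - 375769\right) \left(- \frac{1}{9536769}\right) = \left(716 \sqrt{428026} - 375769\right) \left(- \frac{1}{9536769}\right) = \left(-375769 + 716 \sqrt{428026}\right) \left(- \frac{1}{9536769}\right) = \frac{375769}{9536769} - \frac{716 \sqrt{428026}}{9536769}$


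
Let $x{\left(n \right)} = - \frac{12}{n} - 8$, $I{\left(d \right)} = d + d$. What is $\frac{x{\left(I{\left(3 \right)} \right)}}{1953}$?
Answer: $- \frac{10}{1953} \approx -0.0051203$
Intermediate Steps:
$I{\left(d \right)} = 2 d$
$x{\left(n \right)} = -8 - \frac{12}{n}$ ($x{\left(n \right)} = - \frac{12}{n} - 8 = -8 - \frac{12}{n}$)
$\frac{x{\left(I{\left(3 \right)} \right)}}{1953} = \frac{-8 - \frac{12}{2 \cdot 3}}{1953} = \left(-8 - \frac{12}{6}\right) \frac{1}{1953} = \left(-8 - 2\right) \frac{1}{1953} = \left(-10\right) \frac{1}{1953} = - \frac{10}{1953}$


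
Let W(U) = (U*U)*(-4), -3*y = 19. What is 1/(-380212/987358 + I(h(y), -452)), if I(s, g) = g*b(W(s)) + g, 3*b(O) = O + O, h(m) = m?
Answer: 13329333/638406726926 ≈ 2.0879e-5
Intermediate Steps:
y = -19/3 (y = -1/3*19 = -19/3 ≈ -6.3333)
W(U) = -4*U**2 (W(U) = U**2*(-4) = -4*U**2)
b(O) = 2*O/3 (b(O) = (O + O)/3 = (2*O)/3 = 2*O/3)
I(s, g) = g - 8*g*s**2/3 (I(s, g) = g*(2*(-4*s**2)/3) + g = g*(-8*s**2/3) + g = -8*g*s**2/3 + g = g - 8*g*s**2/3)
1/(-380212/987358 + I(h(y), -452)) = 1/(-380212/987358 + (1/3)*(-452)*(3 - 8*(-19/3)**2)) = 1/(-380212*1/987358 + (1/3)*(-452)*(3 - 8*361/9)) = 1/(-190106/493679 + (1/3)*(-452)*(3 - 2888/9)) = 1/(-190106/493679 + (1/3)*(-452)*(-2861/9)) = 1/(-190106/493679 + 1293172/27) = 1/(638406726926/13329333) = 13329333/638406726926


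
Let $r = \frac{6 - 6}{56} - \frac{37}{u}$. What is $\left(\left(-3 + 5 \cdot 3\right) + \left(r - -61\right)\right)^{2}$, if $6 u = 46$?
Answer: $\frac{2458624}{529} \approx 4647.7$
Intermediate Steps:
$u = \frac{23}{3}$ ($u = \frac{1}{6} \cdot 46 = \frac{23}{3} \approx 7.6667$)
$r = - \frac{111}{23}$ ($r = \frac{6 - 6}{56} - \frac{37}{\frac{23}{3}} = \left(6 - 6\right) \frac{1}{56} - \frac{111}{23} = 0 \cdot \frac{1}{56} - \frac{111}{23} = 0 - \frac{111}{23} = - \frac{111}{23} \approx -4.8261$)
$\left(\left(-3 + 5 \cdot 3\right) + \left(r - -61\right)\right)^{2} = \left(\left(-3 + 5 \cdot 3\right) - - \frac{1292}{23}\right)^{2} = \left(\left(-3 + 15\right) + \left(- \frac{111}{23} + 61\right)\right)^{2} = \left(12 + \frac{1292}{23}\right)^{2} = \left(\frac{1568}{23}\right)^{2} = \frac{2458624}{529}$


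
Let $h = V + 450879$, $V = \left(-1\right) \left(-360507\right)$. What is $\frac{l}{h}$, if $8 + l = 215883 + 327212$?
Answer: $\frac{60343}{90154} \approx 0.66933$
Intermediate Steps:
$V = 360507$
$l = 543087$ ($l = -8 + \left(215883 + 327212\right) = -8 + 543095 = 543087$)
$h = 811386$ ($h = 360507 + 450879 = 811386$)
$\frac{l}{h} = \frac{543087}{811386} = 543087 \cdot \frac{1}{811386} = \frac{60343}{90154}$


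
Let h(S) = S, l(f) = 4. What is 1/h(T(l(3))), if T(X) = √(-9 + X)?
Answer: -I*√5/5 ≈ -0.44721*I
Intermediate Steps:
1/h(T(l(3))) = 1/(√(-9 + 4)) = 1/(√(-5)) = 1/(I*√5) = -I*√5/5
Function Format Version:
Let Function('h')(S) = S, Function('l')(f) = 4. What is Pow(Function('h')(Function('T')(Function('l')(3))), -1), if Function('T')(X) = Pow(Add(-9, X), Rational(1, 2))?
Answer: Mul(Rational(-1, 5), I, Pow(5, Rational(1, 2))) ≈ Mul(-0.44721, I)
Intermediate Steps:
Pow(Function('h')(Function('T')(Function('l')(3))), -1) = Pow(Pow(Add(-9, 4), Rational(1, 2)), -1) = Pow(Pow(-5, Rational(1, 2)), -1) = Pow(Mul(I, Pow(5, Rational(1, 2))), -1) = Mul(Rational(-1, 5), I, Pow(5, Rational(1, 2)))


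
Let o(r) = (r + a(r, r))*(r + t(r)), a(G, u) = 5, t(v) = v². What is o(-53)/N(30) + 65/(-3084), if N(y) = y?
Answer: -67996357/15420 ≈ -4409.6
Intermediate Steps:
o(r) = (5 + r)*(r + r²) (o(r) = (r + 5)*(r + r²) = (5 + r)*(r + r²))
o(-53)/N(30) + 65/(-3084) = -53*(5 + (-53)² + 6*(-53))/30 + 65/(-3084) = -53*(5 + 2809 - 318)*(1/30) + 65*(-1/3084) = -53*2496*(1/30) - 65/3084 = -132288*1/30 - 65/3084 = -22048/5 - 65/3084 = -67996357/15420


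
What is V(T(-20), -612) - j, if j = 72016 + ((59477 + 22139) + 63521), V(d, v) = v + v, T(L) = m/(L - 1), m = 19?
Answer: -218377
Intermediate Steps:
T(L) = 19/(-1 + L) (T(L) = 19/(L - 1) = 19/(-1 + L))
V(d, v) = 2*v
j = 217153 (j = 72016 + (81616 + 63521) = 72016 + 145137 = 217153)
V(T(-20), -612) - j = 2*(-612) - 1*217153 = -1224 - 217153 = -218377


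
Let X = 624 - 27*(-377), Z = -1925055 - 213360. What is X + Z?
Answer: -2127612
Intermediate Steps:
Z = -2138415
X = 10803 (X = 624 + 10179 = 10803)
X + Z = 10803 - 2138415 = -2127612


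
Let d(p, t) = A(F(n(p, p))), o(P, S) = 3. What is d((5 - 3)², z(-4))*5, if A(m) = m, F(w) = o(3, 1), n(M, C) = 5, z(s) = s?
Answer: 15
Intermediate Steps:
F(w) = 3
d(p, t) = 3
d((5 - 3)², z(-4))*5 = 3*5 = 15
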